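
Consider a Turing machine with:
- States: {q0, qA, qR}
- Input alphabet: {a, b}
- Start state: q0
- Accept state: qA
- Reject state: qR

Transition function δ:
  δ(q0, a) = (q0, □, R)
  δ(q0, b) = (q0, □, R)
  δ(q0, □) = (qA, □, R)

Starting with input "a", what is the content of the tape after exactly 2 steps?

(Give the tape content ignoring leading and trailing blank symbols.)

Execution trace:
Initial: [q0]a
Step 1: δ(q0, a) = (q0, □, R) → □[q0]□
Step 2: δ(q0, □) = (qA, □, R) → □□[qA]□

The machine reaches the accept state qA and halts.

After 2 steps, the tape (ignoring leading/trailing blanks) is: □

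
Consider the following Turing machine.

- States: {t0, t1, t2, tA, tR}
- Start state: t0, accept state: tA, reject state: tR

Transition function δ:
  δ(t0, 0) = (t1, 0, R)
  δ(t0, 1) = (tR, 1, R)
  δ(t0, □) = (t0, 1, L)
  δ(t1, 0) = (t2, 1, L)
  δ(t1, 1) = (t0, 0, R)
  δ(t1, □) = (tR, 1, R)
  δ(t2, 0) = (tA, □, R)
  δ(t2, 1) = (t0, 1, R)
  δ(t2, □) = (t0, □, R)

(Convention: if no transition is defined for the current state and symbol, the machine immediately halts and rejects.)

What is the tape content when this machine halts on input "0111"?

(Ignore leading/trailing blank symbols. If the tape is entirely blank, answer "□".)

Execution trace:
Initial: [t0]0111
Step 1: δ(t0, 0) = (t1, 0, R) → 0[t1]111
Step 2: δ(t1, 1) = (t0, 0, R) → 00[t0]11
Step 3: δ(t0, 1) = (tR, 1, R) → 001[tR]1

The machine reaches the reject state tR and halts.

Final tape (ignoring leading/trailing blanks): 0011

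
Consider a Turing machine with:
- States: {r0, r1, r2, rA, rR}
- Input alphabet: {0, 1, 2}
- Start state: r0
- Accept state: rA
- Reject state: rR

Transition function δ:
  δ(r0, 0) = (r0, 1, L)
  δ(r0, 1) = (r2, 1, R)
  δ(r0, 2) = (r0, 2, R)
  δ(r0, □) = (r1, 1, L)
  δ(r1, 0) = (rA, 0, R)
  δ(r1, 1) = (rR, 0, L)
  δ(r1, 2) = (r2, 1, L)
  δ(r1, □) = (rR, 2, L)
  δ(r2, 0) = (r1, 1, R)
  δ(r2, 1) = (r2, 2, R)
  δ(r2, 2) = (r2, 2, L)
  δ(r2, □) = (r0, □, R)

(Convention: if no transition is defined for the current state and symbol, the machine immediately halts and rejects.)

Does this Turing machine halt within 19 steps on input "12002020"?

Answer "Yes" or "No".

Execution trace:
Initial: [r0]12002020
Step 1: δ(r0, 1) = (r2, 1, R) → 1[r2]2002020
Step 2: δ(r2, 2) = (r2, 2, L) → [r2]12002020
Step 3: δ(r2, 1) = (r2, 2, R) → 2[r2]2002020
Step 4: δ(r2, 2) = (r2, 2, L) → [r2]22002020
Step 5: δ(r2, 2) = (r2, 2, L) → [r2]□22002020
Step 6: δ(r2, □) = (r0, □, R) → □[r0]22002020
Step 7: δ(r0, 2) = (r0, 2, R) → □2[r0]2002020
Step 8: δ(r0, 2) = (r0, 2, R) → □22[r0]002020
Step 9: δ(r0, 0) = (r0, 1, L) → □2[r0]2102020
Step 10: δ(r0, 2) = (r0, 2, R) → □22[r0]102020
Step 11: δ(r0, 1) = (r2, 1, R) → □221[r2]02020
Step 12: δ(r2, 0) = (r1, 1, R) → □2211[r1]2020
Step 13: δ(r1, 2) = (r2, 1, L) → □221[r2]11020
Step 14: δ(r2, 1) = (r2, 2, R) → □2212[r2]1020
Step 15: δ(r2, 1) = (r2, 2, R) → □22122[r2]020
Step 16: δ(r2, 0) = (r1, 1, R) → □221221[r1]20
Step 17: δ(r1, 2) = (r2, 1, L) → □22122[r2]110
Step 18: δ(r2, 1) = (r2, 2, R) → □221222[r2]10
Step 19: δ(r2, 1) = (r2, 2, R) → □2212222[r2]0

The machine has not reached a halting state after 19 steps.
The machine did not halt within the 19-step bound.

Answer: No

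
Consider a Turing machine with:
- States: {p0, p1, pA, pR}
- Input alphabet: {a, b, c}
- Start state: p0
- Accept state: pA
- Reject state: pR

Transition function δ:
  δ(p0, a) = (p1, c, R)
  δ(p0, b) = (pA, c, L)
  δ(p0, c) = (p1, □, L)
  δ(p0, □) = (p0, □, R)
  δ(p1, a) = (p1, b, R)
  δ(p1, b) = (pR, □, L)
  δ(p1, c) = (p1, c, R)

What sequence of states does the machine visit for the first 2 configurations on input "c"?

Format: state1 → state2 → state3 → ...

Execution trace:
Initial: [p0]c
Step 1: δ(p0, c) = (p1, □, L) → [p1]□□

No transition is defined for δ(p1, □). By convention the machine halts and rejects.

State sequence: p0 → p1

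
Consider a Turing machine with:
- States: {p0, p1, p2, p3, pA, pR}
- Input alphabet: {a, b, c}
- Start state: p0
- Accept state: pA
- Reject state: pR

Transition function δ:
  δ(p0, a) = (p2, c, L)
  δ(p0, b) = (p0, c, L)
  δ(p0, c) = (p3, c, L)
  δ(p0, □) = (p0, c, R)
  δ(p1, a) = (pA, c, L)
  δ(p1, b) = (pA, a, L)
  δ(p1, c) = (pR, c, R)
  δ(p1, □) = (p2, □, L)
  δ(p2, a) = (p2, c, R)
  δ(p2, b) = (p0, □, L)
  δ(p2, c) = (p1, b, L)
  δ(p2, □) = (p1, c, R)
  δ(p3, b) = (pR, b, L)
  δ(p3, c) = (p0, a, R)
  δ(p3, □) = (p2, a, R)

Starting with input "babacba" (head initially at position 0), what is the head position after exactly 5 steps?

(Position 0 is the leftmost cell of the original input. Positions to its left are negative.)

Execution trace (head position shown):
Step 0: [p0]babacba  (head at position 0)
Step 1: move left → [p0]□cabacba  (head at position -1)
Step 2: move right → c[p0]cabacba  (head at position 0)
Step 3: move left → [p3]ccabacba  (head at position -1)
Step 4: move right → a[p0]cabacba  (head at position 0)
Step 5: move left → [p3]acabacba  (head at position -1)

After 5 steps, the head is at position -1.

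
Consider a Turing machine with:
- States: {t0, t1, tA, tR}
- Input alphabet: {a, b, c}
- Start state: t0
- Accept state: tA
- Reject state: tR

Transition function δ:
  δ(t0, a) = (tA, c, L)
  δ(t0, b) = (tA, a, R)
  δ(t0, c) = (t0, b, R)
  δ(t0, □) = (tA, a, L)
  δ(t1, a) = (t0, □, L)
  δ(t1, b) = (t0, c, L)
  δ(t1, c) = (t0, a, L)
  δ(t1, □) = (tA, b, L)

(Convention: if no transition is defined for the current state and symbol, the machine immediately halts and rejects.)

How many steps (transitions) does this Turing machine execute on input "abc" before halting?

Execution trace:
Initial: [t0]abc
Step 1: δ(t0, a) = (tA, c, L) → [tA]□cbc

The machine reaches the accept state tA and halts.

The machine executed 1 step before halting.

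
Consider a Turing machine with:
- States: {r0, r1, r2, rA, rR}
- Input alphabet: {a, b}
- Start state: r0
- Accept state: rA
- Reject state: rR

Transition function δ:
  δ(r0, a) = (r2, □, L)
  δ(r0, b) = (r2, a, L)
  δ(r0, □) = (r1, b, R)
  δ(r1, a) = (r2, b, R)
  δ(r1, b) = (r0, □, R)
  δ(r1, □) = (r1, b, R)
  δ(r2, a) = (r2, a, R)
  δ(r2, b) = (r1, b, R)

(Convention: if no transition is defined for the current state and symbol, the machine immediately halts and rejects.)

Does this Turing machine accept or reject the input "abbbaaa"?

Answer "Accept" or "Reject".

Execution trace:
Initial: [r0]abbbaaa
Step 1: δ(r0, a) = (r2, □, L) → [r2]□□bbbaaa

No transition is defined for δ(r2, □). By convention the machine halts and rejects.

Answer: Reject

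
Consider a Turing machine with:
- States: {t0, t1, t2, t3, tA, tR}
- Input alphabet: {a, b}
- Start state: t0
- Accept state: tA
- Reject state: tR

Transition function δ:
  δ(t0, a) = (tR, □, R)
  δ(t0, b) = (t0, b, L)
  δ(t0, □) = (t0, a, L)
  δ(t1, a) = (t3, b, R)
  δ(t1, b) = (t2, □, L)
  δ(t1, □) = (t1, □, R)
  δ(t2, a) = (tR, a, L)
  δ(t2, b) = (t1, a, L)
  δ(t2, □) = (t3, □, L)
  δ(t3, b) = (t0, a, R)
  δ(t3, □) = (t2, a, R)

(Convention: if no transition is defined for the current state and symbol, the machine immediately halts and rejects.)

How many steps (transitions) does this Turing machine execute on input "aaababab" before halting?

Execution trace:
Initial: [t0]aaababab
Step 1: δ(t0, a) = (tR, □, R) → □[tR]aababab

The machine reaches the reject state tR and halts.

The machine executed 1 step before halting.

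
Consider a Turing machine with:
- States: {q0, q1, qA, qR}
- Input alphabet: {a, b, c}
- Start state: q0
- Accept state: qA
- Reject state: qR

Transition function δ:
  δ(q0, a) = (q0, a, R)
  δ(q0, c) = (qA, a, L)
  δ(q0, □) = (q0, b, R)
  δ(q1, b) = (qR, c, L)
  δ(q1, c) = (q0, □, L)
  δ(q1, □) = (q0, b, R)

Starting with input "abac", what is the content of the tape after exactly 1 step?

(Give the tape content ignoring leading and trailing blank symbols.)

Execution trace:
Initial: [q0]abac
Step 1: δ(q0, a) = (q0, a, R) → a[q0]bac

No transition is defined for δ(q0, b). By convention the machine halts and rejects.

After 1 step, the tape (ignoring leading/trailing blanks) is: abac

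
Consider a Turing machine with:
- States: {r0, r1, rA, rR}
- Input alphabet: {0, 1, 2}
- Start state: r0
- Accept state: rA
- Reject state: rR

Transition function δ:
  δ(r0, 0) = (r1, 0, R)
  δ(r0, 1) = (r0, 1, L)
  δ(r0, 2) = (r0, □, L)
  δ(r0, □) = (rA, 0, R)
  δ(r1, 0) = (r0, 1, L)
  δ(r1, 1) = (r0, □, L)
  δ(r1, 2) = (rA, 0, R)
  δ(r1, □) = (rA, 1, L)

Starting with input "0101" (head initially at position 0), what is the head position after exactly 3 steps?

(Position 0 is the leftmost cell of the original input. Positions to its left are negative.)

Execution trace (head position shown):
Step 0: [r0]0101  (head at position 0)
Step 1: move right → 0[r1]101  (head at position 1)
Step 2: move left → [r0]0□01  (head at position 0)
Step 3: move right → 0[r1]□01  (head at position 1)

After 3 steps, the head is at position 1.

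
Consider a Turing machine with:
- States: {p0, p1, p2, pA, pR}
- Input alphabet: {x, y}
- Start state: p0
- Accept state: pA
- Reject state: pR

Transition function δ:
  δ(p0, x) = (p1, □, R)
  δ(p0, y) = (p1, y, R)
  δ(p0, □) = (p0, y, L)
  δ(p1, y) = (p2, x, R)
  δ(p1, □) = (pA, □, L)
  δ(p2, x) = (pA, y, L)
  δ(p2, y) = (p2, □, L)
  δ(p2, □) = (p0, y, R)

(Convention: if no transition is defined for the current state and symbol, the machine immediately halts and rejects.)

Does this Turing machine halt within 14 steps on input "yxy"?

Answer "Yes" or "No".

Execution trace:
Initial: [p0]yxy
Step 1: δ(p0, y) = (p1, y, R) → y[p1]xy

No transition is defined for δ(p1, x). By convention the machine halts and rejects.
The machine halted after 1 step (within the 14-step bound).

Answer: Yes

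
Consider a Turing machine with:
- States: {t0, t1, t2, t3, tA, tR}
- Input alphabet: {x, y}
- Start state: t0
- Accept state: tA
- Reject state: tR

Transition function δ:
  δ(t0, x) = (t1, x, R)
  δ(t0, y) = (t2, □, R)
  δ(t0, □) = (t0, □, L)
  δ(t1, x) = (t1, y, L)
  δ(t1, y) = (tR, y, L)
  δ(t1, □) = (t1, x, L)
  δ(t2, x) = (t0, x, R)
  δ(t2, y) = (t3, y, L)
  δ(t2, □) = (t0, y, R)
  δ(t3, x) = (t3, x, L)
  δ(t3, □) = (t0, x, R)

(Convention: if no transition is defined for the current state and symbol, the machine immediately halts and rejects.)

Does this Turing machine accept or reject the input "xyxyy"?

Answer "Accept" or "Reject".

Execution trace:
Initial: [t0]xyxyy
Step 1: δ(t0, x) = (t1, x, R) → x[t1]yxyy
Step 2: δ(t1, y) = (tR, y, L) → [tR]xyxyy

The machine reaches the reject state tR and halts.

Answer: Reject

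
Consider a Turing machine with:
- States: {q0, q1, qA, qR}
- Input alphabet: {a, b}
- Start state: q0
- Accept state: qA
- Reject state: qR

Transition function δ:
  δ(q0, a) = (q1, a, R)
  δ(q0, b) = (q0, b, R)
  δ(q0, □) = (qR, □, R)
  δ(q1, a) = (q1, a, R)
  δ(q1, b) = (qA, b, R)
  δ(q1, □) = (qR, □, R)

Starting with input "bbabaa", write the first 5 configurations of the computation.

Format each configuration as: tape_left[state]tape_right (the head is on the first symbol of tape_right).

Transitions applied:
Step 1: δ(q0, b) = (q0, b, R)
Step 2: δ(q0, b) = (q0, b, R)
Step 3: δ(q0, a) = (q1, a, R)
Step 4: δ(q1, b) = (qA, b, R)

The first 5 configurations are:
[q0]bbabaa ⊢ b[q0]babaa ⊢ bb[q0]abaa ⊢ bba[q1]baa ⊢ bbab[qA]aa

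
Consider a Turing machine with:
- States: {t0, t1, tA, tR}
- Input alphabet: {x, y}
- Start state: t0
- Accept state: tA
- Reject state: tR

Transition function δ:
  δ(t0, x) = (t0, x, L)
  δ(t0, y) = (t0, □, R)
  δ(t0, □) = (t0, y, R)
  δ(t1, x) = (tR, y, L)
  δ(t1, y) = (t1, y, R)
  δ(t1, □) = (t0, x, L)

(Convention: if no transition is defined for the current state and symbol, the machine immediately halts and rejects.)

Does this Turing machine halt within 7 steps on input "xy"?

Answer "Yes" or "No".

Execution trace:
Initial: [t0]xy
Step 1: δ(t0, x) = (t0, x, L) → [t0]□xy
Step 2: δ(t0, □) = (t0, y, R) → y[t0]xy
Step 3: δ(t0, x) = (t0, x, L) → [t0]yxy
Step 4: δ(t0, y) = (t0, □, R) → □[t0]xy
Step 5: δ(t0, x) = (t0, x, L) → [t0]□xy
Step 6: δ(t0, □) = (t0, y, R) → y[t0]xy
Step 7: δ(t0, x) = (t0, x, L) → [t0]yxy

The machine has not reached a halting state after 7 steps.
The machine did not halt within the 7-step bound.

Answer: No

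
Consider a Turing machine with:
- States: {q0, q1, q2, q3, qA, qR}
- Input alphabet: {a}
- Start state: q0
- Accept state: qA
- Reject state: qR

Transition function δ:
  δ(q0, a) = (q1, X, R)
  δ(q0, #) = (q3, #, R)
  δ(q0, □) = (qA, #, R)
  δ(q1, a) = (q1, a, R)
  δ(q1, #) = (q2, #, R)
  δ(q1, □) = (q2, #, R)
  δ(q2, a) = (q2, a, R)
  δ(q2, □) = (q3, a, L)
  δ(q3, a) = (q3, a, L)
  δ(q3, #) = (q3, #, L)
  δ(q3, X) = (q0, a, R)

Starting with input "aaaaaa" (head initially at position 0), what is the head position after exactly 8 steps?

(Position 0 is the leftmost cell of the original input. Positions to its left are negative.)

Execution trace (head position shown):
Step 0: [q0]aaaaaa  (head at position 0)
Step 1: move right → X[q1]aaaaa  (head at position 1)
Step 2: move right → Xa[q1]aaaa  (head at position 2)
Step 3: move right → Xaa[q1]aaa  (head at position 3)
Step 4: move right → Xaaa[q1]aa  (head at position 4)
Step 5: move right → Xaaaa[q1]a  (head at position 5)
Step 6: move right → Xaaaaa[q1]□  (head at position 6)
Step 7: move right → Xaaaaa#[q2]□  (head at position 7)
Step 8: move left → Xaaaaa[q3]#a  (head at position 6)

After 8 steps, the head is at position 6.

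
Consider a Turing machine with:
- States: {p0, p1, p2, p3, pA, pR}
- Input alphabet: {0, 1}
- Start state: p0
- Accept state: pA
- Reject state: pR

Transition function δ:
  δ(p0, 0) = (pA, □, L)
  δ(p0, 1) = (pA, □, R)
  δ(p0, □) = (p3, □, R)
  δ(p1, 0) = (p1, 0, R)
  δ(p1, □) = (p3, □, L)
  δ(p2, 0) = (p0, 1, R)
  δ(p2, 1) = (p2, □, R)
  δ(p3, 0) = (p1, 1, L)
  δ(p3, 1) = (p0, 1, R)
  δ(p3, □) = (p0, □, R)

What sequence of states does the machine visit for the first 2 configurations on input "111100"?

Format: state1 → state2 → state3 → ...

Execution trace:
Initial: [p0]111100
Step 1: δ(p0, 1) = (pA, □, R) → □[pA]11100

The machine reaches the accept state pA and halts.

State sequence: p0 → pA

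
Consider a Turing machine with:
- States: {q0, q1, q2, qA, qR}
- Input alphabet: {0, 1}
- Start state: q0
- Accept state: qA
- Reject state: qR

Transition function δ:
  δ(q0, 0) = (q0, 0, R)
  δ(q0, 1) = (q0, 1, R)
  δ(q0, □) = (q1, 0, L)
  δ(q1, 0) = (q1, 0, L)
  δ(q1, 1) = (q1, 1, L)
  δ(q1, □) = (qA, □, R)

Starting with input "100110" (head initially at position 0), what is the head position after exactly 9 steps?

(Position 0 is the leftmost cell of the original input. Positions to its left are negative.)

Execution trace (head position shown):
Step 0: [q0]100110  (head at position 0)
Step 1: move right → 1[q0]00110  (head at position 1)
Step 2: move right → 10[q0]0110  (head at position 2)
Step 3: move right → 100[q0]110  (head at position 3)
Step 4: move right → 1001[q0]10  (head at position 4)
Step 5: move right → 10011[q0]0  (head at position 5)
Step 6: move right → 100110[q0]□  (head at position 6)
Step 7: move left → 10011[q1]00  (head at position 5)
Step 8: move left → 1001[q1]100  (head at position 4)
Step 9: move left → 100[q1]1100  (head at position 3)

After 9 steps, the head is at position 3.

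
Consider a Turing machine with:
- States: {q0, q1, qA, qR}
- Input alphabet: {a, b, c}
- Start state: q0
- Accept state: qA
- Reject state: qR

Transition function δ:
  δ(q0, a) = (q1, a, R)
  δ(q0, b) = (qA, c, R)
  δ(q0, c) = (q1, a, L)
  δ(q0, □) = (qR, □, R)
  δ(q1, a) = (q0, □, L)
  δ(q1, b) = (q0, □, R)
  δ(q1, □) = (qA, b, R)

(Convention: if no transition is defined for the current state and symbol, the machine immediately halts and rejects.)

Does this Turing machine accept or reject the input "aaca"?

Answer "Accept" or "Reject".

Execution trace:
Initial: [q0]aaca
Step 1: δ(q0, a) = (q1, a, R) → a[q1]aca
Step 2: δ(q1, a) = (q0, □, L) → [q0]a□ca
Step 3: δ(q0, a) = (q1, a, R) → a[q1]□ca
Step 4: δ(q1, □) = (qA, b, R) → ab[qA]ca

The machine reaches the accept state qA and halts.

Answer: Accept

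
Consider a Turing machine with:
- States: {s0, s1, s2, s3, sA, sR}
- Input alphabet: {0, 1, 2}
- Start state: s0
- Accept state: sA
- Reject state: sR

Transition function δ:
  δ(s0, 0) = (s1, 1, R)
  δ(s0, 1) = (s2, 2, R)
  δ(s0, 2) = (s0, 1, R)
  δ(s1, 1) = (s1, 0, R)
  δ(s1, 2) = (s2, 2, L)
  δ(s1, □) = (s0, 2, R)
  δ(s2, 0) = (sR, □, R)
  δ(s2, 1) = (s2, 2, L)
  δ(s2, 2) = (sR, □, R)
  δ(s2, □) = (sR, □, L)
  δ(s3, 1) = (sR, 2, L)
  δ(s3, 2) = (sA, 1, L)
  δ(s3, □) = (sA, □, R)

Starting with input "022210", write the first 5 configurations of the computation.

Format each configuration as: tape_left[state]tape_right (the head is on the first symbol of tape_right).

Transitions applied:
Step 1: δ(s0, 0) = (s1, 1, R)
Step 2: δ(s1, 2) = (s2, 2, L)
Step 3: δ(s2, 1) = (s2, 2, L)
Step 4: δ(s2, □) = (sR, □, L)

The first 5 configurations are:
[s0]022210 ⊢ 1[s1]22210 ⊢ [s2]122210 ⊢ [s2]□222210 ⊢ [sR]□□222210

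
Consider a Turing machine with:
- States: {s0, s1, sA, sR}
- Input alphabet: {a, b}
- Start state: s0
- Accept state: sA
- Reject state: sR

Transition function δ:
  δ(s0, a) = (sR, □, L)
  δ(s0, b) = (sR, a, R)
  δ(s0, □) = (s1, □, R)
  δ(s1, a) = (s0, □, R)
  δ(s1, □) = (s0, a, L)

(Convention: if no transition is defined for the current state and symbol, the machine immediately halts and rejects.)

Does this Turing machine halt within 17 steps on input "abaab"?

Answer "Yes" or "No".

Execution trace:
Initial: [s0]abaab
Step 1: δ(s0, a) = (sR, □, L) → [sR]□□baab

The machine reaches the reject state sR and halts.
The machine halted after 1 step (within the 17-step bound).

Answer: Yes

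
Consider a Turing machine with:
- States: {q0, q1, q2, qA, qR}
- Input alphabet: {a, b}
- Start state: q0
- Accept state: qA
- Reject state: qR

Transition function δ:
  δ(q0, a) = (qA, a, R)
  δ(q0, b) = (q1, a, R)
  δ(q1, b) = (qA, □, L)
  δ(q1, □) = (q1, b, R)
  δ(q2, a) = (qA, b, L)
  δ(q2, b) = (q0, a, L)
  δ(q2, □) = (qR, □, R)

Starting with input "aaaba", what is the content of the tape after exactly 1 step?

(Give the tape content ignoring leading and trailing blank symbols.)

Execution trace:
Initial: [q0]aaaba
Step 1: δ(q0, a) = (qA, a, R) → a[qA]aaba

The machine reaches the accept state qA and halts.

After 1 step, the tape (ignoring leading/trailing blanks) is: aaaba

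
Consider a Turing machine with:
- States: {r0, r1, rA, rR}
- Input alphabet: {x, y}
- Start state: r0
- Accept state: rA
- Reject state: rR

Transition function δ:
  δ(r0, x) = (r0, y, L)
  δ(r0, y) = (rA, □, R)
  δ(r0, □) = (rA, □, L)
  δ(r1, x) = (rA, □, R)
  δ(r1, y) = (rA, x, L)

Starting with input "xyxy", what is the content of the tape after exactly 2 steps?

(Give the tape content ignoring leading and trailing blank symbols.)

Execution trace:
Initial: [r0]xyxy
Step 1: δ(r0, x) = (r0, y, L) → [r0]□yyxy
Step 2: δ(r0, □) = (rA, □, L) → [rA]□□yyxy

The machine reaches the accept state rA and halts.

After 2 steps, the tape (ignoring leading/trailing blanks) is: yyxy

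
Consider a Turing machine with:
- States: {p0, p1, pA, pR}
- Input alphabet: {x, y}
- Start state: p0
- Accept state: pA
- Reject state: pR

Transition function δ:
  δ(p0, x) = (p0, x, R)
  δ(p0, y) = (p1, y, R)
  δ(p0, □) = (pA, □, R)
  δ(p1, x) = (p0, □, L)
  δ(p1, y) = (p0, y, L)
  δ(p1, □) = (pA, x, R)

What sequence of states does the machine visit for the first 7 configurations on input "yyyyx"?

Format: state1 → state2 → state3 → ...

Execution trace:
Initial: [p0]yyyyx
Step 1: δ(p0, y) = (p1, y, R) → y[p1]yyyx
Step 2: δ(p1, y) = (p0, y, L) → [p0]yyyyx
Step 3: δ(p0, y) = (p1, y, R) → y[p1]yyyx
Step 4: δ(p1, y) = (p0, y, L) → [p0]yyyyx
Step 5: δ(p0, y) = (p1, y, R) → y[p1]yyyx
Step 6: δ(p1, y) = (p0, y, L) → [p0]yyyyx

State sequence: p0 → p1 → p0 → p1 → p0 → p1 → p0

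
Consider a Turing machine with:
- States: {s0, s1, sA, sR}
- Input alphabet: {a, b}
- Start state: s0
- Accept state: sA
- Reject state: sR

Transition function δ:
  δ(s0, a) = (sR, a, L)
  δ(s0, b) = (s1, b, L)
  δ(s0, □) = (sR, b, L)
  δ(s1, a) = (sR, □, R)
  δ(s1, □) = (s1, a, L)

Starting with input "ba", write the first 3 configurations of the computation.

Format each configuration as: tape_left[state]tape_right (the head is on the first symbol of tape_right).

Transitions applied:
Step 1: δ(s0, b) = (s1, b, L)
Step 2: δ(s1, □) = (s1, a, L)

The first 3 configurations are:
[s0]ba ⊢ [s1]□ba ⊢ [s1]□aba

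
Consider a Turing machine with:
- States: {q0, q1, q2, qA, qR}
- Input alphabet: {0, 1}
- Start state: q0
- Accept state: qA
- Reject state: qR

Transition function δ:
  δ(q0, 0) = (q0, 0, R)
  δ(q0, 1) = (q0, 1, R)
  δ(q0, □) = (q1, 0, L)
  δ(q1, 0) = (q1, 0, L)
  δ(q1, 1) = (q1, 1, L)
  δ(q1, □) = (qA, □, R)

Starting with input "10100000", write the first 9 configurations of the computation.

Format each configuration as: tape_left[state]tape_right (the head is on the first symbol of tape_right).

Transitions applied:
Step 1: δ(q0, 1) = (q0, 1, R)
Step 2: δ(q0, 0) = (q0, 0, R)
Step 3: δ(q0, 1) = (q0, 1, R)
Step 4: δ(q0, 0) = (q0, 0, R)
Step 5: δ(q0, 0) = (q0, 0, R)
Step 6: δ(q0, 0) = (q0, 0, R)
Step 7: δ(q0, 0) = (q0, 0, R)
Step 8: δ(q0, 0) = (q0, 0, R)

The first 9 configurations are:
[q0]10100000 ⊢ 1[q0]0100000 ⊢ 10[q0]100000 ⊢ 101[q0]00000 ⊢ 1010[q0]0000 ⊢ 10100[q0]000 ⊢ 101000[q0]00 ⊢ 1010000[q0]0 ⊢ 10100000[q0]□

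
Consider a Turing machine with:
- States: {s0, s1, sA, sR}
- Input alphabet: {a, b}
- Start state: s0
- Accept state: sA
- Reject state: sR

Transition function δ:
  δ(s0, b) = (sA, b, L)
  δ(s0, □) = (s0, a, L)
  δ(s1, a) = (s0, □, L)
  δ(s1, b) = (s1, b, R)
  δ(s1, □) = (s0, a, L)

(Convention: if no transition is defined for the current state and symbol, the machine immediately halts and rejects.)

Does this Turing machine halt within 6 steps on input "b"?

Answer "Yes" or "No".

Execution trace:
Initial: [s0]b
Step 1: δ(s0, b) = (sA, b, L) → [sA]□b

The machine reaches the accept state sA and halts.
The machine halted after 1 step (within the 6-step bound).

Answer: Yes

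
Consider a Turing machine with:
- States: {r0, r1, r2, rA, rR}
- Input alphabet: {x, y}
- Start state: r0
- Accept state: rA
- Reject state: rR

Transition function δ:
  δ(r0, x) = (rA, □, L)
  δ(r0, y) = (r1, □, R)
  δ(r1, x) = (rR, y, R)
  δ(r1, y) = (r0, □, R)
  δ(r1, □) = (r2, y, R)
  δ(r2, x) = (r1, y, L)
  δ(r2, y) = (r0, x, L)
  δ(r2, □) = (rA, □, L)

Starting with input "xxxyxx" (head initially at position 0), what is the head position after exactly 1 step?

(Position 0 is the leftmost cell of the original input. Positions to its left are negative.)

Execution trace (head position shown):
Step 0: [r0]xxxyxx  (head at position 0)
Step 1: move left → [rA]□□xxyxx  (head at position -1)

After 1 step, the head is at position -1.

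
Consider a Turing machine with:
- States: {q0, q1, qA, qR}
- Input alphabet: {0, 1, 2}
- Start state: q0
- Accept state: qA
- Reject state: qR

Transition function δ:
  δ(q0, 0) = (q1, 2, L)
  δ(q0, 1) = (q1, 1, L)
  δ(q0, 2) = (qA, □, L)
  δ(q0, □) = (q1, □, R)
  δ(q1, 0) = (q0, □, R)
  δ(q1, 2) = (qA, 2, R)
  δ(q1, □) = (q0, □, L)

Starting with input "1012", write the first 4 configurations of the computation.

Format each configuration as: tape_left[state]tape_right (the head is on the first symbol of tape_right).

Transitions applied:
Step 1: δ(q0, 1) = (q1, 1, L)
Step 2: δ(q1, □) = (q0, □, L)
Step 3: δ(q0, □) = (q1, □, R)

The first 4 configurations are:
[q0]1012 ⊢ [q1]□1012 ⊢ [q0]□□1012 ⊢ □[q1]□1012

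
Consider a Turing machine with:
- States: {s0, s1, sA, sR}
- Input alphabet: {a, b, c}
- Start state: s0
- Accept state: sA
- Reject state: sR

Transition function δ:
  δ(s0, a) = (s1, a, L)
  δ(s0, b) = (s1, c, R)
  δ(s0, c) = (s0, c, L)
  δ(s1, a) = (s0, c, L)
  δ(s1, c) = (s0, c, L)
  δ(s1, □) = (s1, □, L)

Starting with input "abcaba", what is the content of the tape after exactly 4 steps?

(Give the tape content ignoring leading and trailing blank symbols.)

Execution trace:
Initial: [s0]abcaba
Step 1: δ(s0, a) = (s1, a, L) → [s1]□abcaba
Step 2: δ(s1, □) = (s1, □, L) → [s1]□□abcaba
Step 3: δ(s1, □) = (s1, □, L) → [s1]□□□abcaba
Step 4: δ(s1, □) = (s1, □, L) → [s1]□□□□abcaba

After 4 steps, the tape (ignoring leading/trailing blanks) is: abcaba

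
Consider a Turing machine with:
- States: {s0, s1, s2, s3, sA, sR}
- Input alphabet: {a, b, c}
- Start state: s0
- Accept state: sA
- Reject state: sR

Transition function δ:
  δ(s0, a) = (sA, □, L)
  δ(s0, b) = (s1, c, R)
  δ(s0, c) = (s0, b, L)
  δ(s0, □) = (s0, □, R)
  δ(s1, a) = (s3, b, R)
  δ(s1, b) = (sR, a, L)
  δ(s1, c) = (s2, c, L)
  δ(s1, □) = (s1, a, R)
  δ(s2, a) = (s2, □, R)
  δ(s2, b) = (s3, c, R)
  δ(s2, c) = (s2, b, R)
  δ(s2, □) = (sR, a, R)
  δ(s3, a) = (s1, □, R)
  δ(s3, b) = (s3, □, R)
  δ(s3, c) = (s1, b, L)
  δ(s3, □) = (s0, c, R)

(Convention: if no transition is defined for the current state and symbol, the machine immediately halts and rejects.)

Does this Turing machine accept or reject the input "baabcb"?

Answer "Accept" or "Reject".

Execution trace:
Initial: [s0]baabcb
Step 1: δ(s0, b) = (s1, c, R) → c[s1]aabcb
Step 2: δ(s1, a) = (s3, b, R) → cb[s3]abcb
Step 3: δ(s3, a) = (s1, □, R) → cb□[s1]bcb
Step 4: δ(s1, b) = (sR, a, L) → cb[sR]□acb

The machine reaches the reject state sR and halts.

Answer: Reject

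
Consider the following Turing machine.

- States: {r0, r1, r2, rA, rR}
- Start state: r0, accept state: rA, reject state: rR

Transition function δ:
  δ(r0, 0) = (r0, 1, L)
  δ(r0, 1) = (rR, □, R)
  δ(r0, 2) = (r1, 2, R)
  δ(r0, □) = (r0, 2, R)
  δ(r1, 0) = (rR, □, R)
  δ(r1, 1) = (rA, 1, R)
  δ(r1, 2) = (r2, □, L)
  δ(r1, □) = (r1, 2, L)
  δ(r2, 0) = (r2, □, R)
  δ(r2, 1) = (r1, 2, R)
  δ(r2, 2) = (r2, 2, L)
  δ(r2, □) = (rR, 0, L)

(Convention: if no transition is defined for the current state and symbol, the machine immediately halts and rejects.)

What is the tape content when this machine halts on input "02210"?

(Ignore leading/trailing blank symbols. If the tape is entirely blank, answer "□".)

Execution trace:
Initial: [r0]02210
Step 1: δ(r0, 0) = (r0, 1, L) → [r0]□12210
Step 2: δ(r0, □) = (r0, 2, R) → 2[r0]12210
Step 3: δ(r0, 1) = (rR, □, R) → 2□[rR]2210

The machine reaches the reject state rR and halts.

Final tape (ignoring leading/trailing blanks): 2□2210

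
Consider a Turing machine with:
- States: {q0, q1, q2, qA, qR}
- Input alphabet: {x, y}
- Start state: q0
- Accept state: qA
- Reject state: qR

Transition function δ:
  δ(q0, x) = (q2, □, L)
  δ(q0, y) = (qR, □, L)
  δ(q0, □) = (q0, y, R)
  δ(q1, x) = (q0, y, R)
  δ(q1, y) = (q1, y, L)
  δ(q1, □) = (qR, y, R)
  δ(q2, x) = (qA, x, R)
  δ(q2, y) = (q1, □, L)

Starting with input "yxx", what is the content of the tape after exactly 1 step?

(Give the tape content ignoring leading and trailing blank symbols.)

Execution trace:
Initial: [q0]yxx
Step 1: δ(q0, y) = (qR, □, L) → [qR]□□xx

The machine reaches the reject state qR and halts.

After 1 step, the tape (ignoring leading/trailing blanks) is: xx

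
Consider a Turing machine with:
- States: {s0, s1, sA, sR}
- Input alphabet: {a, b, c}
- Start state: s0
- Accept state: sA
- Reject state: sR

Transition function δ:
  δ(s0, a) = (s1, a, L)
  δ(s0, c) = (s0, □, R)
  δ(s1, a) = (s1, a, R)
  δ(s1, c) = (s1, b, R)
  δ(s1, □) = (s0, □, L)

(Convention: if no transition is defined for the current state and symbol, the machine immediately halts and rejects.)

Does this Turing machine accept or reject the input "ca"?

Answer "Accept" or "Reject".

Execution trace:
Initial: [s0]ca
Step 1: δ(s0, c) = (s0, □, R) → □[s0]a
Step 2: δ(s0, a) = (s1, a, L) → [s1]□a
Step 3: δ(s1, □) = (s0, □, L) → [s0]□□a

No transition is defined for δ(s0, □). By convention the machine halts and rejects.

Answer: Reject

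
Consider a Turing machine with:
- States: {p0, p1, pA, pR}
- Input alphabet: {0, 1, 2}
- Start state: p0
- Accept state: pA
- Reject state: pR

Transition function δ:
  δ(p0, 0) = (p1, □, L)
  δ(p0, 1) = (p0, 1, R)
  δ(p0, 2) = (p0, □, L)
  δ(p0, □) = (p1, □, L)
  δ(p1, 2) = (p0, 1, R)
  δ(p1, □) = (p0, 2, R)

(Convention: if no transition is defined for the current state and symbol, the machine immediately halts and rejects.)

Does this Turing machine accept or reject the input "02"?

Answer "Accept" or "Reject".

Execution trace:
Initial: [p0]02
Step 1: δ(p0, 0) = (p1, □, L) → [p1]□□2
Step 2: δ(p1, □) = (p0, 2, R) → 2[p0]□2
Step 3: δ(p0, □) = (p1, □, L) → [p1]2□2
Step 4: δ(p1, 2) = (p0, 1, R) → 1[p0]□2
Step 5: δ(p0, □) = (p1, □, L) → [p1]1□2

No transition is defined for δ(p1, 1). By convention the machine halts and rejects.

Answer: Reject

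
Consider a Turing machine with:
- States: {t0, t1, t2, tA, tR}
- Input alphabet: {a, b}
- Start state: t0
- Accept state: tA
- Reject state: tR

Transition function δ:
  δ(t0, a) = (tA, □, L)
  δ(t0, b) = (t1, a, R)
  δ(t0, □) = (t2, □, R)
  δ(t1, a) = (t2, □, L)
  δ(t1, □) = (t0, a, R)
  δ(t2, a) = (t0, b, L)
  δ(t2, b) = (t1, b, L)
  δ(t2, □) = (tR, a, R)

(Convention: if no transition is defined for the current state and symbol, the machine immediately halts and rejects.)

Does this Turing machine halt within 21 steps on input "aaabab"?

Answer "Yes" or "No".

Execution trace:
Initial: [t0]aaabab
Step 1: δ(t0, a) = (tA, □, L) → [tA]□□aabab

The machine reaches the accept state tA and halts.
The machine halted after 1 step (within the 21-step bound).

Answer: Yes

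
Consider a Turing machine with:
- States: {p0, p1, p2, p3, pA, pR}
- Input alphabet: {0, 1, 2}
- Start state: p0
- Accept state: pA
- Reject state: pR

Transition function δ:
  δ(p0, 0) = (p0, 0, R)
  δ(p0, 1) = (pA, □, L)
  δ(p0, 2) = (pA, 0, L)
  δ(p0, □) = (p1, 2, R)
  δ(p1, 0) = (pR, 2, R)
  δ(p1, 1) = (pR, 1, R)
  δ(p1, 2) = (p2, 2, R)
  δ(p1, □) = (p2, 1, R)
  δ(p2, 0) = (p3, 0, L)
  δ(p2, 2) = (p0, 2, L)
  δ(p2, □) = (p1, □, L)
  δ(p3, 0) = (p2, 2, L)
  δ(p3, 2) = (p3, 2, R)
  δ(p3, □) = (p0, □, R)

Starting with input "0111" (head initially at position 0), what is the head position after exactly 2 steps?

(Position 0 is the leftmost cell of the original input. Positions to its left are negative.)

Execution trace (head position shown):
Step 0: [p0]0111  (head at position 0)
Step 1: move right → 0[p0]111  (head at position 1)
Step 2: move left → [pA]0□11  (head at position 0)

After 2 steps, the head is at position 0.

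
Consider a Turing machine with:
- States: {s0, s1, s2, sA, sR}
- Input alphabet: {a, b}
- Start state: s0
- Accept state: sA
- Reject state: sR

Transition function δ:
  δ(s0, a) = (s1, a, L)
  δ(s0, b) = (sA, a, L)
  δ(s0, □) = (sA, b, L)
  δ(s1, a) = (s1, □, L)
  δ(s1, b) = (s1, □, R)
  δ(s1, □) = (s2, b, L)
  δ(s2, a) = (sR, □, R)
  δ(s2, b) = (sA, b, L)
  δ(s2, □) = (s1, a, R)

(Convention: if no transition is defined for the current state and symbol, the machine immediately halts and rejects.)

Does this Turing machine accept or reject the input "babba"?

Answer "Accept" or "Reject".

Execution trace:
Initial: [s0]babba
Step 1: δ(s0, b) = (sA, a, L) → [sA]□aabba

The machine reaches the accept state sA and halts.

Answer: Accept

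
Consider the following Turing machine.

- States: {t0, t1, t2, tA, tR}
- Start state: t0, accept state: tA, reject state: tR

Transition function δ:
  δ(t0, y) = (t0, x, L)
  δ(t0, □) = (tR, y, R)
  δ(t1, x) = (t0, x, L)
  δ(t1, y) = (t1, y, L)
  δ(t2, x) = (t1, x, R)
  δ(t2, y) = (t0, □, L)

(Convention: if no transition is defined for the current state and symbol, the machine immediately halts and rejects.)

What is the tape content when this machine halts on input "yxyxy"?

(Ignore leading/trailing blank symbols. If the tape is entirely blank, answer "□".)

Execution trace:
Initial: [t0]yxyxy
Step 1: δ(t0, y) = (t0, x, L) → [t0]□xxyxy
Step 2: δ(t0, □) = (tR, y, R) → y[tR]xxyxy

The machine reaches the reject state tR and halts.

Final tape (ignoring leading/trailing blanks): yxxyxy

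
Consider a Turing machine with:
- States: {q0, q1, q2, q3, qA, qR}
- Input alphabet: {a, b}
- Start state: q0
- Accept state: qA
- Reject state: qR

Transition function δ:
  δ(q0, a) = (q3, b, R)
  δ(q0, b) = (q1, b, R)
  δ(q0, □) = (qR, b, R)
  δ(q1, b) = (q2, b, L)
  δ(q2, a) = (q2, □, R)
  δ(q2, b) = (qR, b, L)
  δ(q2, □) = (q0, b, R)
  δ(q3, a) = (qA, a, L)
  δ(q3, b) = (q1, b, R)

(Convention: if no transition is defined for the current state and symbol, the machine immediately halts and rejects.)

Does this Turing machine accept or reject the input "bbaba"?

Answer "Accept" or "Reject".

Execution trace:
Initial: [q0]bbaba
Step 1: δ(q0, b) = (q1, b, R) → b[q1]baba
Step 2: δ(q1, b) = (q2, b, L) → [q2]bbaba
Step 3: δ(q2, b) = (qR, b, L) → [qR]□bbaba

The machine reaches the reject state qR and halts.

Answer: Reject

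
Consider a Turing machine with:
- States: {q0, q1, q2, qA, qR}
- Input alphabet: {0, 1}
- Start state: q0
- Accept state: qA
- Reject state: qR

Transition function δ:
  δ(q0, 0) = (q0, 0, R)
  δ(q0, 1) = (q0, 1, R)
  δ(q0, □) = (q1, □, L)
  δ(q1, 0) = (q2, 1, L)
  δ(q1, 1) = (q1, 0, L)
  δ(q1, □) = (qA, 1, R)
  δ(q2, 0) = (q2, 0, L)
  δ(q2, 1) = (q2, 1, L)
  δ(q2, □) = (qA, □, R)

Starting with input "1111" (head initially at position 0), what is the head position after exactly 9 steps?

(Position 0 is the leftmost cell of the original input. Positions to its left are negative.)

Execution trace (head position shown):
Step 0: [q0]1111  (head at position 0)
Step 1: move right → 1[q0]111  (head at position 1)
Step 2: move right → 11[q0]11  (head at position 2)
Step 3: move right → 111[q0]1  (head at position 3)
Step 4: move right → 1111[q0]□  (head at position 4)
Step 5: move left → 111[q1]1□  (head at position 3)
Step 6: move left → 11[q1]10□  (head at position 2)
Step 7: move left → 1[q1]100□  (head at position 1)
Step 8: move left → [q1]1000□  (head at position 0)
Step 9: move left → [q1]□0000□  (head at position -1)

After 9 steps, the head is at position -1.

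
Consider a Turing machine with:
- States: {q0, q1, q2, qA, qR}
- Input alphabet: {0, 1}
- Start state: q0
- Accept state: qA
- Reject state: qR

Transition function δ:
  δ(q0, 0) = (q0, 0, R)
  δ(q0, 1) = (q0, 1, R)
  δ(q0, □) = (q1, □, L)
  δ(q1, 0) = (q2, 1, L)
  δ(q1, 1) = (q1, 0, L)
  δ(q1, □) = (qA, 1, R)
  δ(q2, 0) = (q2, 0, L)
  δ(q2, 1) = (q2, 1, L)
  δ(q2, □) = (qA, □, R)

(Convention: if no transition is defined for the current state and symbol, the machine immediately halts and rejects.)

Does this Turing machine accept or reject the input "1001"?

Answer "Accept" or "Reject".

Execution trace:
Initial: [q0]1001
Step 1: δ(q0, 1) = (q0, 1, R) → 1[q0]001
Step 2: δ(q0, 0) = (q0, 0, R) → 10[q0]01
Step 3: δ(q0, 0) = (q0, 0, R) → 100[q0]1
Step 4: δ(q0, 1) = (q0, 1, R) → 1001[q0]□
Step 5: δ(q0, □) = (q1, □, L) → 100[q1]1□
Step 6: δ(q1, 1) = (q1, 0, L) → 10[q1]00□
Step 7: δ(q1, 0) = (q2, 1, L) → 1[q2]010□
Step 8: δ(q2, 0) = (q2, 0, L) → [q2]1010□
Step 9: δ(q2, 1) = (q2, 1, L) → [q2]□1010□
Step 10: δ(q2, □) = (qA, □, R) → □[qA]1010□

The machine reaches the accept state qA and halts.

Answer: Accept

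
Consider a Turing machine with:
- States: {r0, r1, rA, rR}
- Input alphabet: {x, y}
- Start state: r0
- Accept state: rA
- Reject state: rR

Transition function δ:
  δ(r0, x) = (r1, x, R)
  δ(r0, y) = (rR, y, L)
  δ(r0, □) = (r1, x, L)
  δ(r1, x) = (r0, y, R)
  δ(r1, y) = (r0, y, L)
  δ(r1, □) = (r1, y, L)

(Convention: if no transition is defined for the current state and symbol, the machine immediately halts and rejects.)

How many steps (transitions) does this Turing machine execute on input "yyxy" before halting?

Execution trace:
Initial: [r0]yyxy
Step 1: δ(r0, y) = (rR, y, L) → [rR]□yyxy

The machine reaches the reject state rR and halts.

The machine executed 1 step before halting.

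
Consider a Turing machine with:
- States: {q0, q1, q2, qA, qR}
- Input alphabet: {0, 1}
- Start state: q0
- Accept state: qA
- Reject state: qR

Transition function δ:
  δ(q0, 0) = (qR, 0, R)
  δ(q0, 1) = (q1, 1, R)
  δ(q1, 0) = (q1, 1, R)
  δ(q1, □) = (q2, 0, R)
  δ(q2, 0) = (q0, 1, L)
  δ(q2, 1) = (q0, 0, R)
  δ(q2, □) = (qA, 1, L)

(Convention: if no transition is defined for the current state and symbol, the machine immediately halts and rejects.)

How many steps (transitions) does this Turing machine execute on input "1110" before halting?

Execution trace:
Initial: [q0]1110
Step 1: δ(q0, 1) = (q1, 1, R) → 1[q1]110

No transition is defined for δ(q1, 1). By convention the machine halts and rejects.

The machine executed 1 step before halting.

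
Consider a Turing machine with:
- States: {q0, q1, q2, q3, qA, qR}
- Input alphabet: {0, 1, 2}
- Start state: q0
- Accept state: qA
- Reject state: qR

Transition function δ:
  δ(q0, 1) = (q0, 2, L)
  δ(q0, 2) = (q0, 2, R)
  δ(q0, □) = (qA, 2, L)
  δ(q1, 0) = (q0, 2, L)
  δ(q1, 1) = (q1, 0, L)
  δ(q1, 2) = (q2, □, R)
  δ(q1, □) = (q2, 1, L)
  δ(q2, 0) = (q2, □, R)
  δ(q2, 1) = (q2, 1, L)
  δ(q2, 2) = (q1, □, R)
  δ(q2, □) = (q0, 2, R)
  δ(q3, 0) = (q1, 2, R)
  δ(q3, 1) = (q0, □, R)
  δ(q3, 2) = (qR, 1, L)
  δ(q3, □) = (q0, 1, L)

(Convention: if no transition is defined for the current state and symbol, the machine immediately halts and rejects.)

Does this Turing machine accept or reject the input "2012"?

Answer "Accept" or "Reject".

Execution trace:
Initial: [q0]2012
Step 1: δ(q0, 2) = (q0, 2, R) → 2[q0]012

No transition is defined for δ(q0, 0). By convention the machine halts and rejects.

Answer: Reject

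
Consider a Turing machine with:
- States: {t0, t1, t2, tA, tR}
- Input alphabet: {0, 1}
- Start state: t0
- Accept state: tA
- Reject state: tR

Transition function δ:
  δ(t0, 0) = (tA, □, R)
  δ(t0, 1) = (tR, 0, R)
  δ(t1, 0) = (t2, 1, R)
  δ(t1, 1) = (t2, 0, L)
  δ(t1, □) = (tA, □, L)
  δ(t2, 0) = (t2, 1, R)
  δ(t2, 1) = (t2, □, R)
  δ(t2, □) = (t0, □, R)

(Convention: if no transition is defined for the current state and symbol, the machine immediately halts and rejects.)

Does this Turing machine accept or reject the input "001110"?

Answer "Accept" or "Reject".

Execution trace:
Initial: [t0]001110
Step 1: δ(t0, 0) = (tA, □, R) → □[tA]01110

The machine reaches the accept state tA and halts.

Answer: Accept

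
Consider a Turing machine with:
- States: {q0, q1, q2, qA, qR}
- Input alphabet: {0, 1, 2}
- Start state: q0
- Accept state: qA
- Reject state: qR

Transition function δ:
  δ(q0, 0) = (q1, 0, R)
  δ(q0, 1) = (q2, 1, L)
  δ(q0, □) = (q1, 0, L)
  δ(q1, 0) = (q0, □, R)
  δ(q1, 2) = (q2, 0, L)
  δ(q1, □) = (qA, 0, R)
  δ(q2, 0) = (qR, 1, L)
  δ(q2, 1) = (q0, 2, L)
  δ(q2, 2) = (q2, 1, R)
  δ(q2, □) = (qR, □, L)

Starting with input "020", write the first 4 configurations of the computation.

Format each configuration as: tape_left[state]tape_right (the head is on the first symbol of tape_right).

Transitions applied:
Step 1: δ(q0, 0) = (q1, 0, R)
Step 2: δ(q1, 2) = (q2, 0, L)
Step 3: δ(q2, 0) = (qR, 1, L)

The first 4 configurations are:
[q0]020 ⊢ 0[q1]20 ⊢ [q2]000 ⊢ [qR]□100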